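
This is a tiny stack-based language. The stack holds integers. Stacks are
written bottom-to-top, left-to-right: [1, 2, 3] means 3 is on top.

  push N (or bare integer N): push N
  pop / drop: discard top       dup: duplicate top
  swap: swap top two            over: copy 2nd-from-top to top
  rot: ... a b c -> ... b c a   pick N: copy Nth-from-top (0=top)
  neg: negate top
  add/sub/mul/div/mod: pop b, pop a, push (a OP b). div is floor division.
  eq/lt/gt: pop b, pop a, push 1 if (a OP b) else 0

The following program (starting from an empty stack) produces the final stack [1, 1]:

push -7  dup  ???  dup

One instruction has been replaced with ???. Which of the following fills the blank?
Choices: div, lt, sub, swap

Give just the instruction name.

Stack before ???: [-7, -7]
Stack after ???:  [1]
Checking each choice:
  div: MATCH
  lt: produces [0, 0]
  sub: produces [0, 0]
  swap: produces [-7, -7, -7]


Answer: div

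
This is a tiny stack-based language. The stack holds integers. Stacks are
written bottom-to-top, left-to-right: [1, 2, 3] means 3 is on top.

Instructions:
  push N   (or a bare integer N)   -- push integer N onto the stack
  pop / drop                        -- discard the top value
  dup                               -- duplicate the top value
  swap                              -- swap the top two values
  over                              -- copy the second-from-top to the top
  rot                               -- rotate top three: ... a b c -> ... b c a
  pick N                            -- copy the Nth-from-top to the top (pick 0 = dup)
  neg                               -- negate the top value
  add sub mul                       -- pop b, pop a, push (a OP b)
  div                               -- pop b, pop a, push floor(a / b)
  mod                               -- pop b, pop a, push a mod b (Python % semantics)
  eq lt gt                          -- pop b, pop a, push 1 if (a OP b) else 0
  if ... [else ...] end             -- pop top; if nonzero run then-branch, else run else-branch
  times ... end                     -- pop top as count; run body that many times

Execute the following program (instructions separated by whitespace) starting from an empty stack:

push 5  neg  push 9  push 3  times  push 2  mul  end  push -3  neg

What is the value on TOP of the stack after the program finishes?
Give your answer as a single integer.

Answer: 3

Derivation:
After 'push 5': [5]
After 'neg': [-5]
After 'push 9': [-5, 9]
After 'push 3': [-5, 9, 3]
After 'times': [-5, 9]
After 'push 2': [-5, 9, 2]
After 'mul': [-5, 18]
After 'push 2': [-5, 18, 2]
After 'mul': [-5, 36]
After 'push 2': [-5, 36, 2]
After 'mul': [-5, 72]
After 'push -3': [-5, 72, -3]
After 'neg': [-5, 72, 3]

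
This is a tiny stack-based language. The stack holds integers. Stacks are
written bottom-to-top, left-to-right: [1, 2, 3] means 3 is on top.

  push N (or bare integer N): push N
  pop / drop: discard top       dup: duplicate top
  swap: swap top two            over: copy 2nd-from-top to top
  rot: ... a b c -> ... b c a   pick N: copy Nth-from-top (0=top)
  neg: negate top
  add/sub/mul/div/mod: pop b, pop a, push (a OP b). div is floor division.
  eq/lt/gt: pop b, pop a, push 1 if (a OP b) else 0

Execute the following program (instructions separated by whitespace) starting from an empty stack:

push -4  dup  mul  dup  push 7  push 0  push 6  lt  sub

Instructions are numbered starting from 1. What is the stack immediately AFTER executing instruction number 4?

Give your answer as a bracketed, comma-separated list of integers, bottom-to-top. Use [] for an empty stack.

Answer: [16, 16]

Derivation:
Step 1 ('push -4'): [-4]
Step 2 ('dup'): [-4, -4]
Step 3 ('mul'): [16]
Step 4 ('dup'): [16, 16]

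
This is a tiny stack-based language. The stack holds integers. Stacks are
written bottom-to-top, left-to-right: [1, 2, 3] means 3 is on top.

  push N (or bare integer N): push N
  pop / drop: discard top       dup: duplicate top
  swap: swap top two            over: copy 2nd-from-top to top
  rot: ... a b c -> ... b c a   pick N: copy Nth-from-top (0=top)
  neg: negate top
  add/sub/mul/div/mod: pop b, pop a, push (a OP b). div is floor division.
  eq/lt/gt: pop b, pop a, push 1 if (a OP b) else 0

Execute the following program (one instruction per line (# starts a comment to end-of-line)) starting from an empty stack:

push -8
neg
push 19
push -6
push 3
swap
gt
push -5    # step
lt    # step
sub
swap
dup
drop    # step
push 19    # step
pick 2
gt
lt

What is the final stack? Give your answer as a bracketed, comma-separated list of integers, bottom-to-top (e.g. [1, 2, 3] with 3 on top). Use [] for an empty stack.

Answer: [19, 0]

Derivation:
After 'push -8': [-8]
After 'neg': [8]
After 'push 19': [8, 19]
After 'push -6': [8, 19, -6]
After 'push 3': [8, 19, -6, 3]
After 'swap': [8, 19, 3, -6]
After 'gt': [8, 19, 1]
After 'push -5': [8, 19, 1, -5]
After 'lt': [8, 19, 0]
After 'sub': [8, 19]
After 'swap': [19, 8]
After 'dup': [19, 8, 8]
After 'drop': [19, 8]
After 'push 19': [19, 8, 19]
After 'pick 2': [19, 8, 19, 19]
After 'gt': [19, 8, 0]
After 'lt': [19, 0]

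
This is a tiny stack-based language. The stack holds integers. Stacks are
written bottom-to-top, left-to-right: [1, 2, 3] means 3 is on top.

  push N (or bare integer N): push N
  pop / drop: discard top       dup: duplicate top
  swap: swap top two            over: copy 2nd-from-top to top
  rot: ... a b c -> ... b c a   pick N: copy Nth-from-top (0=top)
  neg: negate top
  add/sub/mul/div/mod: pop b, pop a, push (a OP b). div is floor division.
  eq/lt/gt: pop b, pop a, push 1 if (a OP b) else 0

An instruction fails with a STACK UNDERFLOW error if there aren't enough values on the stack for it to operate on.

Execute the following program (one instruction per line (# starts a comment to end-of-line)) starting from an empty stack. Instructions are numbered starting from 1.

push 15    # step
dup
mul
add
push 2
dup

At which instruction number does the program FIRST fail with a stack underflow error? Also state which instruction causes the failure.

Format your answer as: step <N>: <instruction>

Answer: step 4: add

Derivation:
Step 1 ('push 15'): stack = [15], depth = 1
Step 2 ('dup'): stack = [15, 15], depth = 2
Step 3 ('mul'): stack = [225], depth = 1
Step 4 ('add'): needs 2 value(s) but depth is 1 — STACK UNDERFLOW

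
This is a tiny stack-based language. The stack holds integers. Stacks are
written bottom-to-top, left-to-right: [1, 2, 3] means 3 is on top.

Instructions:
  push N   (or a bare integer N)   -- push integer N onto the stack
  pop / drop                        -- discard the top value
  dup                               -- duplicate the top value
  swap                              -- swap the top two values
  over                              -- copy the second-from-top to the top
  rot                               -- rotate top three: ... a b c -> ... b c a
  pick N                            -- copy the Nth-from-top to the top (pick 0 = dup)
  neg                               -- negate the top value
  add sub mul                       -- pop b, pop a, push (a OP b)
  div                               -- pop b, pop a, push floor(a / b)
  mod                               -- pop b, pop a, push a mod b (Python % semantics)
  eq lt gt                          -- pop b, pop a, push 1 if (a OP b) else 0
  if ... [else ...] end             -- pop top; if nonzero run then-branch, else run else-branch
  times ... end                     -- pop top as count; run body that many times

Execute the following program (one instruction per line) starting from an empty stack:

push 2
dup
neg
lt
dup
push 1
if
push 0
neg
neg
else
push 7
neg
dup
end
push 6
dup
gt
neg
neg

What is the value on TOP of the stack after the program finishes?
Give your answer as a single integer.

After 'push 2': [2]
After 'dup': [2, 2]
After 'neg': [2, -2]
After 'lt': [0]
After 'dup': [0, 0]
After 'push 1': [0, 0, 1]
After 'if': [0, 0]
After 'push 0': [0, 0, 0]
After 'neg': [0, 0, 0]
After 'neg': [0, 0, 0]
After 'push 6': [0, 0, 0, 6]
After 'dup': [0, 0, 0, 6, 6]
After 'gt': [0, 0, 0, 0]
After 'neg': [0, 0, 0, 0]
After 'neg': [0, 0, 0, 0]

Answer: 0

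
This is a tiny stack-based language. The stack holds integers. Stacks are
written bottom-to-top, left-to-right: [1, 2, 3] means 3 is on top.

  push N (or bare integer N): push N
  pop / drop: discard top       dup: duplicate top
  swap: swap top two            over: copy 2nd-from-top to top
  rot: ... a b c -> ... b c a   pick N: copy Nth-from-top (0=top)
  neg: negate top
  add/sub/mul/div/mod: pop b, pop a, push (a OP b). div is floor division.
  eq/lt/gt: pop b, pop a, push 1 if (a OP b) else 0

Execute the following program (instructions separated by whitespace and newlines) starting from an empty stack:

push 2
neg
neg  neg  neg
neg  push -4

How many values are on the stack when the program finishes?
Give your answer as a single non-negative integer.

Answer: 2

Derivation:
After 'push 2': stack = [2] (depth 1)
After 'neg': stack = [-2] (depth 1)
After 'neg': stack = [2] (depth 1)
After 'neg': stack = [-2] (depth 1)
After 'neg': stack = [2] (depth 1)
After 'neg': stack = [-2] (depth 1)
After 'push -4': stack = [-2, -4] (depth 2)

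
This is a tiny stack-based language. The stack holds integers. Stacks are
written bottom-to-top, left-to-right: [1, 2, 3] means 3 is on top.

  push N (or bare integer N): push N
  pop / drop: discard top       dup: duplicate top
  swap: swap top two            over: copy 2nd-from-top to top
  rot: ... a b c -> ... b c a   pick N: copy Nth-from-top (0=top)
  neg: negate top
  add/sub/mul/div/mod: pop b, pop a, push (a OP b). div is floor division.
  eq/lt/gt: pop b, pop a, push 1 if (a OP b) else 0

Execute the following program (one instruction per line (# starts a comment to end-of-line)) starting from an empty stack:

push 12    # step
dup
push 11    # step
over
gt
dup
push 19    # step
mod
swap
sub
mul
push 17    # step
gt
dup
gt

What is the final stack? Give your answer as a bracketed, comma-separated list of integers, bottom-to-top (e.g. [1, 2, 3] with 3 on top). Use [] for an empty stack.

After 'push 12': [12]
After 'dup': [12, 12]
After 'push 11': [12, 12, 11]
After 'over': [12, 12, 11, 12]
After 'gt': [12, 12, 0]
After 'dup': [12, 12, 0, 0]
After 'push 19': [12, 12, 0, 0, 19]
After 'mod': [12, 12, 0, 0]
After 'swap': [12, 12, 0, 0]
After 'sub': [12, 12, 0]
After 'mul': [12, 0]
After 'push 17': [12, 0, 17]
After 'gt': [12, 0]
After 'dup': [12, 0, 0]
After 'gt': [12, 0]

Answer: [12, 0]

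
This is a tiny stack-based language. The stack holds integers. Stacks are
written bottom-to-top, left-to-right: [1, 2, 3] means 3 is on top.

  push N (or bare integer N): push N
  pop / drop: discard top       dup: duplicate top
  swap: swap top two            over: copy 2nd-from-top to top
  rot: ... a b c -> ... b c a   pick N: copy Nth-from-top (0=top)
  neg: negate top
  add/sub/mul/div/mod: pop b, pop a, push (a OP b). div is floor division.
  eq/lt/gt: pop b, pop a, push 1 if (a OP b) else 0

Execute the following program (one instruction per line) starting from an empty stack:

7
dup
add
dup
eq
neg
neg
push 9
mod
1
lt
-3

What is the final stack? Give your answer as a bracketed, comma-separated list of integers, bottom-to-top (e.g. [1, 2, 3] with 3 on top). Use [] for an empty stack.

After 'push 7': [7]
After 'dup': [7, 7]
After 'add': [14]
After 'dup': [14, 14]
After 'eq': [1]
After 'neg': [-1]
After 'neg': [1]
After 'push 9': [1, 9]
After 'mod': [1]
After 'push 1': [1, 1]
After 'lt': [0]
After 'push -3': [0, -3]

Answer: [0, -3]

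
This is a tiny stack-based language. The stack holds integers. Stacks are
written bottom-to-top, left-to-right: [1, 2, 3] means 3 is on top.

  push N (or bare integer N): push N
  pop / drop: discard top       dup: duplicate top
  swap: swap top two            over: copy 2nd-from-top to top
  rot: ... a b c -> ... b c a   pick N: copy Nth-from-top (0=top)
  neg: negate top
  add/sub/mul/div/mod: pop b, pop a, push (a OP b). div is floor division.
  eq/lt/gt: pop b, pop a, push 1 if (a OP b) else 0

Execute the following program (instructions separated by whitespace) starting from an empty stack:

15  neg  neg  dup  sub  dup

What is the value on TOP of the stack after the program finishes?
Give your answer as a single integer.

Answer: 0

Derivation:
After 'push 15': [15]
After 'neg': [-15]
After 'neg': [15]
After 'dup': [15, 15]
After 'sub': [0]
After 'dup': [0, 0]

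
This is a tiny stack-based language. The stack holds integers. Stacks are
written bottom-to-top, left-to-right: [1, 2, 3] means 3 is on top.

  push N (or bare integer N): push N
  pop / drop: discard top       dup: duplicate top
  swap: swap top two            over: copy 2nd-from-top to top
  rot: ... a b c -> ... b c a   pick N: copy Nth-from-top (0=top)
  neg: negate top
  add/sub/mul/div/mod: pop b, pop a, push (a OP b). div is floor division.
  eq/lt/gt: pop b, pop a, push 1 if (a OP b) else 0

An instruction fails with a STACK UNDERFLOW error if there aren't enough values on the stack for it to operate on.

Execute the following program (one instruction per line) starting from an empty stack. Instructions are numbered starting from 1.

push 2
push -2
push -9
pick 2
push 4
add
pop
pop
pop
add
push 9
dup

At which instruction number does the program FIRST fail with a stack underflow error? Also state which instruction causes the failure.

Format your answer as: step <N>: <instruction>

Answer: step 10: add

Derivation:
Step 1 ('push 2'): stack = [2], depth = 1
Step 2 ('push -2'): stack = [2, -2], depth = 2
Step 3 ('push -9'): stack = [2, -2, -9], depth = 3
Step 4 ('pick 2'): stack = [2, -2, -9, 2], depth = 4
Step 5 ('push 4'): stack = [2, -2, -9, 2, 4], depth = 5
Step 6 ('add'): stack = [2, -2, -9, 6], depth = 4
Step 7 ('pop'): stack = [2, -2, -9], depth = 3
Step 8 ('pop'): stack = [2, -2], depth = 2
Step 9 ('pop'): stack = [2], depth = 1
Step 10 ('add'): needs 2 value(s) but depth is 1 — STACK UNDERFLOW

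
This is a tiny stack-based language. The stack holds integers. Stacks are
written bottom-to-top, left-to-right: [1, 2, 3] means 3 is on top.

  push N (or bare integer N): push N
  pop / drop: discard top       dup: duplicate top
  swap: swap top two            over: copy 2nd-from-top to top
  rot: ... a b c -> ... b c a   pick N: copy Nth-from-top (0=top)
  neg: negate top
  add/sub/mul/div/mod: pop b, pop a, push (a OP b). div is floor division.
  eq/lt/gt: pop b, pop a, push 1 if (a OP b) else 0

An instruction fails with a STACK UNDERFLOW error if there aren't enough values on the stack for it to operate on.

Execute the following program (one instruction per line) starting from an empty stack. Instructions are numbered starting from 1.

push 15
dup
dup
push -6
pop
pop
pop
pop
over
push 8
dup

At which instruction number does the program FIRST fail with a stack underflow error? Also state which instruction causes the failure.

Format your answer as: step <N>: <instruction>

Answer: step 9: over

Derivation:
Step 1 ('push 15'): stack = [15], depth = 1
Step 2 ('dup'): stack = [15, 15], depth = 2
Step 3 ('dup'): stack = [15, 15, 15], depth = 3
Step 4 ('push -6'): stack = [15, 15, 15, -6], depth = 4
Step 5 ('pop'): stack = [15, 15, 15], depth = 3
Step 6 ('pop'): stack = [15, 15], depth = 2
Step 7 ('pop'): stack = [15], depth = 1
Step 8 ('pop'): stack = [], depth = 0
Step 9 ('over'): needs 2 value(s) but depth is 0 — STACK UNDERFLOW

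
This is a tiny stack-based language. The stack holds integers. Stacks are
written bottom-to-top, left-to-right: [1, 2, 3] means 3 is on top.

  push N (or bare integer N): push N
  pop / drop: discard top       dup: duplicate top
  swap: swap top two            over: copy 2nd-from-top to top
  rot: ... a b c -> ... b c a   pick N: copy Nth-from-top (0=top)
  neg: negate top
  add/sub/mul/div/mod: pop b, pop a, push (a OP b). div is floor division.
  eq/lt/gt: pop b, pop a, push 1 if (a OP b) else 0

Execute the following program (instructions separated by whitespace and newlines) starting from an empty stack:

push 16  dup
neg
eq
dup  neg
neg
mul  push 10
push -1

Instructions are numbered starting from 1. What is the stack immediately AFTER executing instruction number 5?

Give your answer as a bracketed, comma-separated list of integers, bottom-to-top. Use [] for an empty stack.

Step 1 ('push 16'): [16]
Step 2 ('dup'): [16, 16]
Step 3 ('neg'): [16, -16]
Step 4 ('eq'): [0]
Step 5 ('dup'): [0, 0]

Answer: [0, 0]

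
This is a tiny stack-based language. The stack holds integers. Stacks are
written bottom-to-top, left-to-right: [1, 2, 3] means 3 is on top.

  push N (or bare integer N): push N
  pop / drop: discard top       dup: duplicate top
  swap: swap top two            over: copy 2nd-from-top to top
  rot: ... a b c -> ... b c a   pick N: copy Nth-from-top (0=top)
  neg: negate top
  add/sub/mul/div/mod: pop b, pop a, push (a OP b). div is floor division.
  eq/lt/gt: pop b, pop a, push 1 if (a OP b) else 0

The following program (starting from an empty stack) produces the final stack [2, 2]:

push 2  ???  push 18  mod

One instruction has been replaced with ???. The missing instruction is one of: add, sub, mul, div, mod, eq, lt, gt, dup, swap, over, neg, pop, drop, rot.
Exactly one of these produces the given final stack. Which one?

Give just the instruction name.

Stack before ???: [2]
Stack after ???:  [2, 2]
The instruction that transforms [2] -> [2, 2] is: dup

Answer: dup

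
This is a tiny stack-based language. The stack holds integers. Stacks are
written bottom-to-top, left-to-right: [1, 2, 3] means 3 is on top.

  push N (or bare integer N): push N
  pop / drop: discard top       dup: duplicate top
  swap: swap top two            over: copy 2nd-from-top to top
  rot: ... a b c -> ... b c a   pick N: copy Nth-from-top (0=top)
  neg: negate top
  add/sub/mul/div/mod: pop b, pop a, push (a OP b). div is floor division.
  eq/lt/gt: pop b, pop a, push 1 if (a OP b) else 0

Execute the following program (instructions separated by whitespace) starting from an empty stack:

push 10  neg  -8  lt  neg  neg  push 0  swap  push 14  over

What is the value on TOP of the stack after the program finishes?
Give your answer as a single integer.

After 'push 10': [10]
After 'neg': [-10]
After 'push -8': [-10, -8]
After 'lt': [1]
After 'neg': [-1]
After 'neg': [1]
After 'push 0': [1, 0]
After 'swap': [0, 1]
After 'push 14': [0, 1, 14]
After 'over': [0, 1, 14, 1]

Answer: 1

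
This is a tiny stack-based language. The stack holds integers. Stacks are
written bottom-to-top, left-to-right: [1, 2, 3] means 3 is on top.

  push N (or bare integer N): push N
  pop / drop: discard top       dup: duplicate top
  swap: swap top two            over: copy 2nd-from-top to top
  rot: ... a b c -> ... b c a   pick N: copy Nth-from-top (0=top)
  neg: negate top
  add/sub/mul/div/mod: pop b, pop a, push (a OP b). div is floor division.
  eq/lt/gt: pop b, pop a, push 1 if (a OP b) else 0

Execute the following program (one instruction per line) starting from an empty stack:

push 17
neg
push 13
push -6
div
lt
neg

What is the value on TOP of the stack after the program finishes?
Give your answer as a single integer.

After 'push 17': [17]
After 'neg': [-17]
After 'push 13': [-17, 13]
After 'push -6': [-17, 13, -6]
After 'div': [-17, -3]
After 'lt': [1]
After 'neg': [-1]

Answer: -1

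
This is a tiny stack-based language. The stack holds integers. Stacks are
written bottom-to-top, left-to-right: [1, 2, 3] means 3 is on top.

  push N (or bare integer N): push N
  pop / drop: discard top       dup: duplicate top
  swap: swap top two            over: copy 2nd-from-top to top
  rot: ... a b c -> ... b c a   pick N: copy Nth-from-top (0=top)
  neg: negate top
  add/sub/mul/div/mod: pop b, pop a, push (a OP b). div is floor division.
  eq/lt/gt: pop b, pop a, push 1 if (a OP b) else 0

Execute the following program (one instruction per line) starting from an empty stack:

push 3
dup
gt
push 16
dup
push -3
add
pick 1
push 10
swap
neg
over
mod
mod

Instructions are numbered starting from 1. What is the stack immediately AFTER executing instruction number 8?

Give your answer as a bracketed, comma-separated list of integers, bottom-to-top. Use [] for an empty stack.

Step 1 ('push 3'): [3]
Step 2 ('dup'): [3, 3]
Step 3 ('gt'): [0]
Step 4 ('push 16'): [0, 16]
Step 5 ('dup'): [0, 16, 16]
Step 6 ('push -3'): [0, 16, 16, -3]
Step 7 ('add'): [0, 16, 13]
Step 8 ('pick 1'): [0, 16, 13, 16]

Answer: [0, 16, 13, 16]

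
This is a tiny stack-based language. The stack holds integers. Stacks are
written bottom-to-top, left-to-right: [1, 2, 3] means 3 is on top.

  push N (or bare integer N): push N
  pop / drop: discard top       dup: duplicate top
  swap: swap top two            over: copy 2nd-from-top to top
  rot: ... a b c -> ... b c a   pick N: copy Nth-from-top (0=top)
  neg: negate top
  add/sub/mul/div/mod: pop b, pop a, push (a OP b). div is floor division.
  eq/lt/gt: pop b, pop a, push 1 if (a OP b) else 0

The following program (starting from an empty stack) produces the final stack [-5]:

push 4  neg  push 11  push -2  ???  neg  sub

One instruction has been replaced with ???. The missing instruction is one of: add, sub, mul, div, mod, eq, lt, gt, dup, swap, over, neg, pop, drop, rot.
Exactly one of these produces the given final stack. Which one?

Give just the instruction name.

Answer: mod

Derivation:
Stack before ???: [-4, 11, -2]
Stack after ???:  [-4, -1]
The instruction that transforms [-4, 11, -2] -> [-4, -1] is: mod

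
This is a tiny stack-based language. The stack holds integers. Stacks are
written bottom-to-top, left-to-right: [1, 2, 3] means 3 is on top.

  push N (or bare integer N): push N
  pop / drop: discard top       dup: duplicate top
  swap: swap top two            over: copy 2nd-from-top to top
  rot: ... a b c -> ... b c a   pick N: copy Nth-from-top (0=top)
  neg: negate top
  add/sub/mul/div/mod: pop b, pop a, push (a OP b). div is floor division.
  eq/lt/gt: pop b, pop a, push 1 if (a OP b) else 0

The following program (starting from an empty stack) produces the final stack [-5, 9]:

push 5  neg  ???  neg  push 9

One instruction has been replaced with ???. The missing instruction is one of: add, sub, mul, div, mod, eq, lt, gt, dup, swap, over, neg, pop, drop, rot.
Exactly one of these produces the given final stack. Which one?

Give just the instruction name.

Stack before ???: [-5]
Stack after ???:  [5]
The instruction that transforms [-5] -> [5] is: neg

Answer: neg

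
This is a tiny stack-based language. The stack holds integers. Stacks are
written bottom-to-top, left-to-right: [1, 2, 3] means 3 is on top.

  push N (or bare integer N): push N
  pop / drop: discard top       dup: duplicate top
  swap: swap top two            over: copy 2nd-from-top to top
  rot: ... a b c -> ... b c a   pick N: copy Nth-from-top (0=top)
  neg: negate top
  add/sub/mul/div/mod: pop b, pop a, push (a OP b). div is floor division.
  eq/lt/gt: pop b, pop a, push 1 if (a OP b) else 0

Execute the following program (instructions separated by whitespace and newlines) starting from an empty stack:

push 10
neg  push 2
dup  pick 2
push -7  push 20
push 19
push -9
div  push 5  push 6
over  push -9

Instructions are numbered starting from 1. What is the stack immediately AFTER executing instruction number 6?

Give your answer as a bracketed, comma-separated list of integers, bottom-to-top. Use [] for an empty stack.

Step 1 ('push 10'): [10]
Step 2 ('neg'): [-10]
Step 3 ('push 2'): [-10, 2]
Step 4 ('dup'): [-10, 2, 2]
Step 5 ('pick 2'): [-10, 2, 2, -10]
Step 6 ('push -7'): [-10, 2, 2, -10, -7]

Answer: [-10, 2, 2, -10, -7]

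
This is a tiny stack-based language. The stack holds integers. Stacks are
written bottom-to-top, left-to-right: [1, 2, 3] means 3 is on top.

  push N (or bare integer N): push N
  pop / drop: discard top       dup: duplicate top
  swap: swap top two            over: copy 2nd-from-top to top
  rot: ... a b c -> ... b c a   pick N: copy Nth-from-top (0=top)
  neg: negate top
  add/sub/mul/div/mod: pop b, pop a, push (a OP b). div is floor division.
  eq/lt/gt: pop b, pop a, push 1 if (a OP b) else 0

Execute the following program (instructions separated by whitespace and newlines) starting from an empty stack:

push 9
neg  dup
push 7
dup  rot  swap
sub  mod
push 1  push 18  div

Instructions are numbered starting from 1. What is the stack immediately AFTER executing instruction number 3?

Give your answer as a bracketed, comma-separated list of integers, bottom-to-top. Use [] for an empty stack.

Answer: [-9, -9]

Derivation:
Step 1 ('push 9'): [9]
Step 2 ('neg'): [-9]
Step 3 ('dup'): [-9, -9]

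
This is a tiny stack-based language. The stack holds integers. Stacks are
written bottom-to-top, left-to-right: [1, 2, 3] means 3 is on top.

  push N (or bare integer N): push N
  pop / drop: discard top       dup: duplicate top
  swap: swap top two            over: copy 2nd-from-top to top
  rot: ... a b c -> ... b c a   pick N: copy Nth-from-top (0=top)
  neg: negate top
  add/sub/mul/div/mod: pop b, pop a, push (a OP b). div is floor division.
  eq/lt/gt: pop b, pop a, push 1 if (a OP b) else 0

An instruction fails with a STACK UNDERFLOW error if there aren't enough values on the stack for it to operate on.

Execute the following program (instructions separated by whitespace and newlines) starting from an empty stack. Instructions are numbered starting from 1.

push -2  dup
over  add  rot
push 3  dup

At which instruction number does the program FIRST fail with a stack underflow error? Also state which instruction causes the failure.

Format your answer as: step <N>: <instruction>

Answer: step 5: rot

Derivation:
Step 1 ('push -2'): stack = [-2], depth = 1
Step 2 ('dup'): stack = [-2, -2], depth = 2
Step 3 ('over'): stack = [-2, -2, -2], depth = 3
Step 4 ('add'): stack = [-2, -4], depth = 2
Step 5 ('rot'): needs 3 value(s) but depth is 2 — STACK UNDERFLOW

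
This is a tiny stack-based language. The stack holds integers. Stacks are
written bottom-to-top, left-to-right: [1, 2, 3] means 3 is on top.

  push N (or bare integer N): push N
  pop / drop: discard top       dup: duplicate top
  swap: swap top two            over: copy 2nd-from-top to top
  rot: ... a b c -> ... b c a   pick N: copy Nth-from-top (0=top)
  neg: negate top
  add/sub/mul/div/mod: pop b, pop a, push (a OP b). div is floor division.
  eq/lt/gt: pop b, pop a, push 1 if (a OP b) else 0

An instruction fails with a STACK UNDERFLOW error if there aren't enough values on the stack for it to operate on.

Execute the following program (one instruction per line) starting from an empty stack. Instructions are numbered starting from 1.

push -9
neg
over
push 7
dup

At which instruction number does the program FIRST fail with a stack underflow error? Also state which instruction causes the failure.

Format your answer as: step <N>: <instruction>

Step 1 ('push -9'): stack = [-9], depth = 1
Step 2 ('neg'): stack = [9], depth = 1
Step 3 ('over'): needs 2 value(s) but depth is 1 — STACK UNDERFLOW

Answer: step 3: over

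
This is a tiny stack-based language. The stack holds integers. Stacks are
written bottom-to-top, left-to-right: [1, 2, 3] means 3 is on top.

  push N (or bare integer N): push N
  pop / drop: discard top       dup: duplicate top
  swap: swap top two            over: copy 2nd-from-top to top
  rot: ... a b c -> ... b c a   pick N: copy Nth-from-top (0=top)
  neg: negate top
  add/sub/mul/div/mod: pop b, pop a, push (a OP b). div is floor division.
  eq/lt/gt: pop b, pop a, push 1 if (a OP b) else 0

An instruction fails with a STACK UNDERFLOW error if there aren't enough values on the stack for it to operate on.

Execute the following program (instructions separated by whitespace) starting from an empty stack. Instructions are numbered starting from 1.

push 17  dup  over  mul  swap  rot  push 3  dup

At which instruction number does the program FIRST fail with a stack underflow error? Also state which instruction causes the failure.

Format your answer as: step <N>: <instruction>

Answer: step 6: rot

Derivation:
Step 1 ('push 17'): stack = [17], depth = 1
Step 2 ('dup'): stack = [17, 17], depth = 2
Step 3 ('over'): stack = [17, 17, 17], depth = 3
Step 4 ('mul'): stack = [17, 289], depth = 2
Step 5 ('swap'): stack = [289, 17], depth = 2
Step 6 ('rot'): needs 3 value(s) but depth is 2 — STACK UNDERFLOW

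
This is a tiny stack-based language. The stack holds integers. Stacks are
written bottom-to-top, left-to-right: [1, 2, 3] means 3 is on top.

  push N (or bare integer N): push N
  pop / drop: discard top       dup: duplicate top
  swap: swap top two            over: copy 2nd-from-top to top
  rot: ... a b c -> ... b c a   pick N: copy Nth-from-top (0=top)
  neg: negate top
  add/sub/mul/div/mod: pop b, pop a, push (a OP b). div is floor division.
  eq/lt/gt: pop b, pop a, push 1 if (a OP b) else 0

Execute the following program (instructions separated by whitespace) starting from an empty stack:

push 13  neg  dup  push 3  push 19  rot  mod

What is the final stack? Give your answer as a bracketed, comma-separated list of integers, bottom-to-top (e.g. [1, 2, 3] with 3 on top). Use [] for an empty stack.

After 'push 13': [13]
After 'neg': [-13]
After 'dup': [-13, -13]
After 'push 3': [-13, -13, 3]
After 'push 19': [-13, -13, 3, 19]
After 'rot': [-13, 3, 19, -13]
After 'mod': [-13, 3, -7]

Answer: [-13, 3, -7]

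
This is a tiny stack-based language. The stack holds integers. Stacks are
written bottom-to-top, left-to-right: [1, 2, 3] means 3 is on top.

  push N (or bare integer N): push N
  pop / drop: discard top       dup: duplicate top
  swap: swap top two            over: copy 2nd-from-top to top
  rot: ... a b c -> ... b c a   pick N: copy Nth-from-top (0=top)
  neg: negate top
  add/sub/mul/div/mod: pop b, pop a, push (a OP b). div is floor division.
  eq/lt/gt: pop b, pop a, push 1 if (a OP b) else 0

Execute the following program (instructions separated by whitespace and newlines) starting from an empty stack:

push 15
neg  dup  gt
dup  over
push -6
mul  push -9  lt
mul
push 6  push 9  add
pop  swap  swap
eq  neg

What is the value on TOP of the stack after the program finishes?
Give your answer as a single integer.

Answer: -1

Derivation:
After 'push 15': [15]
After 'neg': [-15]
After 'dup': [-15, -15]
After 'gt': [0]
After 'dup': [0, 0]
After 'over': [0, 0, 0]
After 'push -6': [0, 0, 0, -6]
After 'mul': [0, 0, 0]
After 'push -9': [0, 0, 0, -9]
After 'lt': [0, 0, 0]
After 'mul': [0, 0]
After 'push 6': [0, 0, 6]
After 'push 9': [0, 0, 6, 9]
After 'add': [0, 0, 15]
After 'pop': [0, 0]
After 'swap': [0, 0]
After 'swap': [0, 0]
After 'eq': [1]
After 'neg': [-1]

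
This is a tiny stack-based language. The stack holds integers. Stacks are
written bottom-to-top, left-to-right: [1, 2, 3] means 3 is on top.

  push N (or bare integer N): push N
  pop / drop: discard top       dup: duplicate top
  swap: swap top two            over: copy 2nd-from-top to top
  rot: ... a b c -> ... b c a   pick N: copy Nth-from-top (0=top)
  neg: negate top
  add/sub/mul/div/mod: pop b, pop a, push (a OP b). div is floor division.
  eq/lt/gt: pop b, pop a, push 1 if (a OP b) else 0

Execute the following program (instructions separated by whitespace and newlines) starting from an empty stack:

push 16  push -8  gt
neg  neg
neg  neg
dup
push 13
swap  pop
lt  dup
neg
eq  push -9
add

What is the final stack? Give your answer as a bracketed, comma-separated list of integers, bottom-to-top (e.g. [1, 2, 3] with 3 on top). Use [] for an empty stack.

After 'push 16': [16]
After 'push -8': [16, -8]
After 'gt': [1]
After 'neg': [-1]
After 'neg': [1]
After 'neg': [-1]
After 'neg': [1]
After 'dup': [1, 1]
After 'push 13': [1, 1, 13]
After 'swap': [1, 13, 1]
After 'pop': [1, 13]
After 'lt': [1]
After 'dup': [1, 1]
After 'neg': [1, -1]
After 'eq': [0]
After 'push -9': [0, -9]
After 'add': [-9]

Answer: [-9]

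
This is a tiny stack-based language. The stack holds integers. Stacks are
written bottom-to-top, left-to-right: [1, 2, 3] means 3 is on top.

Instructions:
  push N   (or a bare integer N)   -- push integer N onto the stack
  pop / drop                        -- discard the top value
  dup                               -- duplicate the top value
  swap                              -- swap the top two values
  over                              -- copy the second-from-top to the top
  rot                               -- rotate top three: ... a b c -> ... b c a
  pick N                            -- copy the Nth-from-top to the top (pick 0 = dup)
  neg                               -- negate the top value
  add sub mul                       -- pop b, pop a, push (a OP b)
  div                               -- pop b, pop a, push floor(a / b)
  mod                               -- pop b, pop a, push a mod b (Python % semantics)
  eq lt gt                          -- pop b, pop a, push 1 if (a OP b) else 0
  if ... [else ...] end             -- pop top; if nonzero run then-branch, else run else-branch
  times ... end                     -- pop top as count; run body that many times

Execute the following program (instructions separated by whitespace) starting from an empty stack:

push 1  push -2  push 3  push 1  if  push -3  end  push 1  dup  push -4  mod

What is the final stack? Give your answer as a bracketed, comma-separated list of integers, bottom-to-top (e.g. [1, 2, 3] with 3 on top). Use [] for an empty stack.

After 'push 1': [1]
After 'push -2': [1, -2]
After 'push 3': [1, -2, 3]
After 'push 1': [1, -2, 3, 1]
After 'if': [1, -2, 3]
After 'push -3': [1, -2, 3, -3]
After 'push 1': [1, -2, 3, -3, 1]
After 'dup': [1, -2, 3, -3, 1, 1]
After 'push -4': [1, -2, 3, -3, 1, 1, -4]
After 'mod': [1, -2, 3, -3, 1, -3]

Answer: [1, -2, 3, -3, 1, -3]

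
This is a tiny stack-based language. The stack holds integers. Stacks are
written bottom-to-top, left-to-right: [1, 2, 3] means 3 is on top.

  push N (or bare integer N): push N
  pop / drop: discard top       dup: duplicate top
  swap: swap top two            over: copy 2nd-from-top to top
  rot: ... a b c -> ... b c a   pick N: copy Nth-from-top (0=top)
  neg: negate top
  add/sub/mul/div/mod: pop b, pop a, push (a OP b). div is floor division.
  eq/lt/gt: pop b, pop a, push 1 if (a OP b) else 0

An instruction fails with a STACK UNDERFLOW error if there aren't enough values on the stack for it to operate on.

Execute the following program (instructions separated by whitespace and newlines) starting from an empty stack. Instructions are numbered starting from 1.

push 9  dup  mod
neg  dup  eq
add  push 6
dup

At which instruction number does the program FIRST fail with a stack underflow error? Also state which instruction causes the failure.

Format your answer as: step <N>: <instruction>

Answer: step 7: add

Derivation:
Step 1 ('push 9'): stack = [9], depth = 1
Step 2 ('dup'): stack = [9, 9], depth = 2
Step 3 ('mod'): stack = [0], depth = 1
Step 4 ('neg'): stack = [0], depth = 1
Step 5 ('dup'): stack = [0, 0], depth = 2
Step 6 ('eq'): stack = [1], depth = 1
Step 7 ('add'): needs 2 value(s) but depth is 1 — STACK UNDERFLOW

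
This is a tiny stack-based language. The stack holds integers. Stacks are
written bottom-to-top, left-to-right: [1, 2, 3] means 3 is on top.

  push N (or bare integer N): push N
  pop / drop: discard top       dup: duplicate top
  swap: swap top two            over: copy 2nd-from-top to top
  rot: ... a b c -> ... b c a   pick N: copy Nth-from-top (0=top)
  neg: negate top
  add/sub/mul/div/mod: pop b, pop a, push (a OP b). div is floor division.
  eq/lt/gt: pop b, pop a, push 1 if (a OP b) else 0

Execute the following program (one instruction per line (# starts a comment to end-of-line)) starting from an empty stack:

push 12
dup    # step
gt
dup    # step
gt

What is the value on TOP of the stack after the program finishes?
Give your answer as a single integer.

Answer: 0

Derivation:
After 'push 12': [12]
After 'dup': [12, 12]
After 'gt': [0]
After 'dup': [0, 0]
After 'gt': [0]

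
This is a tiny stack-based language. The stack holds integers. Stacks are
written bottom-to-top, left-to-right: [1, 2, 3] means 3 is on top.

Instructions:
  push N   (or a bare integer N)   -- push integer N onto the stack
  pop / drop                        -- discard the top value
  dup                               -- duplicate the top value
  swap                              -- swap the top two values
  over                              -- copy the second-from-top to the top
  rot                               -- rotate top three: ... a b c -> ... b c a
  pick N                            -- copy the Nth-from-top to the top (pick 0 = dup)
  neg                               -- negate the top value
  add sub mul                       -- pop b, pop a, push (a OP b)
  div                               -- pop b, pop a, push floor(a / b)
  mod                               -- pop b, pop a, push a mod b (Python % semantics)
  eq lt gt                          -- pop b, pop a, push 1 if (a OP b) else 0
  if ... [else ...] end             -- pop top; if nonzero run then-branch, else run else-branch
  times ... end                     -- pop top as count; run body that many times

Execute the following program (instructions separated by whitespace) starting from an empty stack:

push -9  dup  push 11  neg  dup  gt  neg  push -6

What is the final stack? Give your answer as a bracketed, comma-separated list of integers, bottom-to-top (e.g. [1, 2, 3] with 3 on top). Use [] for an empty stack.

After 'push -9': [-9]
After 'dup': [-9, -9]
After 'push 11': [-9, -9, 11]
After 'neg': [-9, -9, -11]
After 'dup': [-9, -9, -11, -11]
After 'gt': [-9, -9, 0]
After 'neg': [-9, -9, 0]
After 'push -6': [-9, -9, 0, -6]

Answer: [-9, -9, 0, -6]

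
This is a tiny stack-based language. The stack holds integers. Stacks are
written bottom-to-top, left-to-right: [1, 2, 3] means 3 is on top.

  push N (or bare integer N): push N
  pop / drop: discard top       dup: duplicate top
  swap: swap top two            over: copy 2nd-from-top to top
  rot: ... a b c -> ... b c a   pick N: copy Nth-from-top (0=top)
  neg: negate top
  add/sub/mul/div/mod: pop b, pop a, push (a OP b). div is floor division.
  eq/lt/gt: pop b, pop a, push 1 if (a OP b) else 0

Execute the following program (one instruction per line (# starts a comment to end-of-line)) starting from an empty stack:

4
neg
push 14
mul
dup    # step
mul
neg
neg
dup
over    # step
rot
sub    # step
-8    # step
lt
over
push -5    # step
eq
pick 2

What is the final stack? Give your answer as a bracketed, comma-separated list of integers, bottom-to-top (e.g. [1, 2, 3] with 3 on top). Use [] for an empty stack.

Answer: [3136, 0, 0, 3136]

Derivation:
After 'push 4': [4]
After 'neg': [-4]
After 'push 14': [-4, 14]
After 'mul': [-56]
After 'dup': [-56, -56]
After 'mul': [3136]
After 'neg': [-3136]
After 'neg': [3136]
After 'dup': [3136, 3136]
After 'over': [3136, 3136, 3136]
After 'rot': [3136, 3136, 3136]
After 'sub': [3136, 0]
After 'push -8': [3136, 0, -8]
After 'lt': [3136, 0]
After 'over': [3136, 0, 3136]
After 'push -5': [3136, 0, 3136, -5]
After 'eq': [3136, 0, 0]
After 'pick 2': [3136, 0, 0, 3136]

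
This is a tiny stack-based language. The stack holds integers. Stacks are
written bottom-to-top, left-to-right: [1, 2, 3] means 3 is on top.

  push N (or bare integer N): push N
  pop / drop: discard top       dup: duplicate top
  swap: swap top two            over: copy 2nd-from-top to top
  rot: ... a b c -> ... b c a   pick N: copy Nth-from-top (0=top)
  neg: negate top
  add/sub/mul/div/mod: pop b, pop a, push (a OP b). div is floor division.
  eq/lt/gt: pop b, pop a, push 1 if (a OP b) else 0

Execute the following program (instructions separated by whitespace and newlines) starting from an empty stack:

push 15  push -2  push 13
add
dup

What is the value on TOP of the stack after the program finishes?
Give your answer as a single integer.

Answer: 11

Derivation:
After 'push 15': [15]
After 'push -2': [15, -2]
After 'push 13': [15, -2, 13]
After 'add': [15, 11]
After 'dup': [15, 11, 11]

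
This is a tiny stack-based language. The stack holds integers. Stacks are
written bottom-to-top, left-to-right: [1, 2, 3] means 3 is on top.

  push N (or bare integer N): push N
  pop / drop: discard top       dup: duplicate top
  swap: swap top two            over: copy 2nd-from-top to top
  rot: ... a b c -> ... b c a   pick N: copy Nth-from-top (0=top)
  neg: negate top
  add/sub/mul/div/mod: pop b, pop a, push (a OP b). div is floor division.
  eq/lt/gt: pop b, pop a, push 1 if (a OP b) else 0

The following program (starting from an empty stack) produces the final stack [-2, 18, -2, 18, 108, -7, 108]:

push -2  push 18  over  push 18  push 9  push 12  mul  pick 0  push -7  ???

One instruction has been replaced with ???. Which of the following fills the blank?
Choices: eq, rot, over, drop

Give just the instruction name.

Stack before ???: [-2, 18, -2, 18, 108, 108, -7]
Stack after ???:  [-2, 18, -2, 18, 108, -7, 108]
Checking each choice:
  eq: produces [-2, 18, -2, 18, 108, 0]
  rot: MATCH
  over: produces [-2, 18, -2, 18, 108, 108, -7, 108]
  drop: produces [-2, 18, -2, 18, 108, 108]


Answer: rot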